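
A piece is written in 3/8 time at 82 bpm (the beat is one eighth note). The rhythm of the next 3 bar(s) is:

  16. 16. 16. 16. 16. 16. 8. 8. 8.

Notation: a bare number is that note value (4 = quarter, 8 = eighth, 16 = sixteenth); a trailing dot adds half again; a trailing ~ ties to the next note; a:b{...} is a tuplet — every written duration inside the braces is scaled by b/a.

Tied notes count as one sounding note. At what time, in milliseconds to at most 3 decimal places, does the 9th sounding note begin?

note 9 onset = 15/2b = 5487.805ms

1. 0.0ms @ 0 + 548.78ms (3/4)
2. 548.78ms @ 3/4 + 548.78ms (3/4)
3. 1097.561ms @ 3/2 + 548.78ms (3/4)
4. 1646.341ms @ 9/4 + 548.78ms (3/4)
5. 2195.122ms @ 3 + 548.78ms (3/4)
6. 2743.902ms @ 15/4 + 548.78ms (3/4)
7. 3292.683ms @ 9/2 + 1097.561ms (3/2)
8. 4390.244ms @ 6 + 1097.561ms (3/2)
9. 5487.805ms @ 15/2 + 1097.561ms (3/2)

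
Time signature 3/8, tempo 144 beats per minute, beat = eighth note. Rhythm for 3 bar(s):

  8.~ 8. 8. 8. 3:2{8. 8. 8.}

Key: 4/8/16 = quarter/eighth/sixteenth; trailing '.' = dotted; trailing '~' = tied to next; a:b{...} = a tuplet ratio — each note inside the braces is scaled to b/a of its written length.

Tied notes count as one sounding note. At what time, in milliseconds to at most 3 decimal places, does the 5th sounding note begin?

1. 0.0ms @ 0 + 1250.0ms (3)
2. 1250.0ms @ 3 + 625.0ms (3/2)
3. 1875.0ms @ 9/2 + 625.0ms (3/2)
4. 2500.0ms @ 6 + 416.667ms (1)
5. 2916.667ms @ 7 + 416.667ms (1)
6. 3333.333ms @ 8 + 416.667ms (1)

note 5 onset = 7b = 2916.667ms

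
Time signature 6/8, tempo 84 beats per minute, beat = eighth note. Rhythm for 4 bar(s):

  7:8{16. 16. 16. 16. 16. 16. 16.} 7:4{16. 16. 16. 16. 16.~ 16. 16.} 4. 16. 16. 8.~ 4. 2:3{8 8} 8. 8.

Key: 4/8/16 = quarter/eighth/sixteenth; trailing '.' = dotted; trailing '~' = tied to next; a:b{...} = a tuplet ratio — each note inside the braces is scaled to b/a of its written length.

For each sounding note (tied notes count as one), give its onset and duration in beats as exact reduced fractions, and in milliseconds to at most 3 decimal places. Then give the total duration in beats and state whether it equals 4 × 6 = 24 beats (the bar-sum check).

1) 0.0ms=0b +612.245ms=6/7b
2) 612.245ms=6/7b +612.245ms=6/7b
3) 1224.49ms=12/7b +612.245ms=6/7b
4) 1836.735ms=18/7b +612.245ms=6/7b
5) 2448.98ms=24/7b +612.245ms=6/7b
6) 3061.224ms=30/7b +612.245ms=6/7b
7) 3673.469ms=36/7b +612.245ms=6/7b
8) 4285.714ms=6b +306.122ms=3/7b
9) 4591.837ms=45/7b +306.122ms=3/7b
10) 4897.959ms=48/7b +306.122ms=3/7b
11) 5204.082ms=51/7b +306.122ms=3/7b
12) 5510.204ms=54/7b +612.245ms=6/7b
13) 6122.449ms=60/7b +306.122ms=3/7b
14) 6428.571ms=9b +2142.857ms=3b
15) 8571.429ms=12b +535.714ms=3/4b
16) 9107.143ms=51/4b +535.714ms=3/4b
17) 9642.857ms=27/2b +3214.286ms=9/2b
18) 12857.143ms=18b +1071.429ms=3/2b
19) 13928.571ms=39/2b +1071.429ms=3/2b
20) 15000.0ms=21b +1071.429ms=3/2b
21) 16071.429ms=45/2b +1071.429ms=3/2b
Σ=24b of 24 (84bpm 6/8) — PASS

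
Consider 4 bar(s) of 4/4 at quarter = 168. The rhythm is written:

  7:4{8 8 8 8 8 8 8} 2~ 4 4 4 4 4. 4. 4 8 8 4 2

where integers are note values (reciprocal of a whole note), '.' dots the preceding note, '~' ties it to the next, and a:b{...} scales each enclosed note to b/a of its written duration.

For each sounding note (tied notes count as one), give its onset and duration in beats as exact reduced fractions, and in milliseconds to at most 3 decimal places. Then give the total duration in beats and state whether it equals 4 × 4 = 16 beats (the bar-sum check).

1) 0.0ms=0b +102.041ms=2/7b
2) 102.041ms=2/7b +102.041ms=2/7b
3) 204.082ms=4/7b +102.041ms=2/7b
4) 306.122ms=6/7b +102.041ms=2/7b
5) 408.163ms=8/7b +102.041ms=2/7b
6) 510.204ms=10/7b +102.041ms=2/7b
7) 612.245ms=12/7b +102.041ms=2/7b
8) 714.286ms=2b +1071.429ms=3b
9) 1785.714ms=5b +357.143ms=1b
10) 2142.857ms=6b +357.143ms=1b
11) 2500.0ms=7b +357.143ms=1b
12) 2857.143ms=8b +535.714ms=3/2b
13) 3392.857ms=19/2b +535.714ms=3/2b
14) 3928.571ms=11b +357.143ms=1b
15) 4285.714ms=12b +178.571ms=1/2b
16) 4464.286ms=25/2b +178.571ms=1/2b
17) 4642.857ms=13b +357.143ms=1b
18) 5000.0ms=14b +714.286ms=2b
Σ=16b of 16 (168bpm 4/4) — PASS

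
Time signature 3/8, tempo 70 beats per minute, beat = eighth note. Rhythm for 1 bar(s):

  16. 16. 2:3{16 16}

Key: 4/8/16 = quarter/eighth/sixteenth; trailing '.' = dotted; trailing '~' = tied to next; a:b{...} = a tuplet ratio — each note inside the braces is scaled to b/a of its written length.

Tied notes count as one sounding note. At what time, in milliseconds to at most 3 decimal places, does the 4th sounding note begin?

1. 0.0ms @ 0 + 642.857ms (3/4)
2. 642.857ms @ 3/4 + 642.857ms (3/4)
3. 1285.714ms @ 3/2 + 642.857ms (3/4)
4. 1928.571ms @ 9/4 + 642.857ms (3/4)

note 4 onset = 9/4b = 1928.571ms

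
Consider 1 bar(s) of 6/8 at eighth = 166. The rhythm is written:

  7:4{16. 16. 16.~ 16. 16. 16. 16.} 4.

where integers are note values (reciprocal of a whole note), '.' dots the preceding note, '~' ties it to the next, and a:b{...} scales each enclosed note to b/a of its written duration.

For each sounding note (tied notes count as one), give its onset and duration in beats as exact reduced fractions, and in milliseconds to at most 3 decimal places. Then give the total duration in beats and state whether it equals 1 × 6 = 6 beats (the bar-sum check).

1) 0.0ms=0b +154.905ms=3/7b
2) 154.905ms=3/7b +154.905ms=3/7b
3) 309.811ms=6/7b +309.811ms=6/7b
4) 619.621ms=12/7b +154.905ms=3/7b
5) 774.527ms=15/7b +154.905ms=3/7b
6) 929.432ms=18/7b +154.905ms=3/7b
7) 1084.337ms=3b +1084.337ms=3b
Σ=6b of 6 (166bpm 6/8) — PASS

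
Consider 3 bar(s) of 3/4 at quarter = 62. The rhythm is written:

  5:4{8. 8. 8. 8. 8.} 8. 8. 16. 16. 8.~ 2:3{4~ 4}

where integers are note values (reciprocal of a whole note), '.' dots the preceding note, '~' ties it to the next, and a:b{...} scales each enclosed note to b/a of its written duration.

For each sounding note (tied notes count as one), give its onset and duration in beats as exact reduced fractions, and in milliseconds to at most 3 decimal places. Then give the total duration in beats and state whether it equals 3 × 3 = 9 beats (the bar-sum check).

1) 0.0ms=0b +580.645ms=3/5b
2) 580.645ms=3/5b +580.645ms=3/5b
3) 1161.29ms=6/5b +580.645ms=3/5b
4) 1741.935ms=9/5b +580.645ms=3/5b
5) 2322.581ms=12/5b +580.645ms=3/5b
6) 2903.226ms=3b +725.806ms=3/4b
7) 3629.032ms=15/4b +725.806ms=3/4b
8) 4354.839ms=9/2b +362.903ms=3/8b
9) 4717.742ms=39/8b +362.903ms=3/8b
10) 5080.645ms=21/4b +3629.032ms=15/4b
Σ=9b of 9 (62bpm 3/4) — PASS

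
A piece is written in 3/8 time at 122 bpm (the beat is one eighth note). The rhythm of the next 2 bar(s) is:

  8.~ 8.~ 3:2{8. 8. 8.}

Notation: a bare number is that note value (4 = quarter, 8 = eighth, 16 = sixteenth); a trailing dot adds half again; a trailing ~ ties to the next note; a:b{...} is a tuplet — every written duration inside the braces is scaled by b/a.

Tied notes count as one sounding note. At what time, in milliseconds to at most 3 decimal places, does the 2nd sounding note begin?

1. 0.0ms @ 0 + 1967.213ms (4)
2. 1967.213ms @ 4 + 491.803ms (1)
3. 2459.016ms @ 5 + 491.803ms (1)

note 2 onset = 4b = 1967.213ms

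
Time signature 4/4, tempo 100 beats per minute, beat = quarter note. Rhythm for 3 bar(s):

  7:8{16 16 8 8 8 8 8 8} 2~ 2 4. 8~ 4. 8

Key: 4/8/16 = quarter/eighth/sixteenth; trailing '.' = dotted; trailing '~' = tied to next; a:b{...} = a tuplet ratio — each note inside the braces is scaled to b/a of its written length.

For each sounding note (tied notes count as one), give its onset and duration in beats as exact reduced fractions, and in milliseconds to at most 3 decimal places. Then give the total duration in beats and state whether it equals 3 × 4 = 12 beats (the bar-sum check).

1) 0.0ms=0b +171.429ms=2/7b
2) 171.429ms=2/7b +171.429ms=2/7b
3) 342.857ms=4/7b +342.857ms=4/7b
4) 685.714ms=8/7b +342.857ms=4/7b
5) 1028.571ms=12/7b +342.857ms=4/7b
6) 1371.429ms=16/7b +342.857ms=4/7b
7) 1714.286ms=20/7b +342.857ms=4/7b
8) 2057.143ms=24/7b +342.857ms=4/7b
9) 2400.0ms=4b +2400.0ms=4b
10) 4800.0ms=8b +900.0ms=3/2b
11) 5700.0ms=19/2b +1200.0ms=2b
12) 6900.0ms=23/2b +300.0ms=1/2b
Σ=12b of 12 (100bpm 4/4) — PASS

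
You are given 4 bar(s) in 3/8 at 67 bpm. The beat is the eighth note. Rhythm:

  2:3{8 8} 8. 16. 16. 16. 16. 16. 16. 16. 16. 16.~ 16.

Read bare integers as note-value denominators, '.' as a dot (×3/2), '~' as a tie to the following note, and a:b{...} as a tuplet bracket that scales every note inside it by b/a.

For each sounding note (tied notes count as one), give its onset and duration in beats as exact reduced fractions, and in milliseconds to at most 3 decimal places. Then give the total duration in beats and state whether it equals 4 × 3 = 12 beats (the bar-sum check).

1) 0.0ms=0b +1343.284ms=3/2b
2) 1343.284ms=3/2b +1343.284ms=3/2b
3) 2686.567ms=3b +1343.284ms=3/2b
4) 4029.851ms=9/2b +671.642ms=3/4b
5) 4701.493ms=21/4b +671.642ms=3/4b
6) 5373.134ms=6b +671.642ms=3/4b
7) 6044.776ms=27/4b +671.642ms=3/4b
8) 6716.418ms=15/2b +671.642ms=3/4b
9) 7388.06ms=33/4b +671.642ms=3/4b
10) 8059.701ms=9b +671.642ms=3/4b
11) 8731.343ms=39/4b +671.642ms=3/4b
12) 9402.985ms=21/2b +1343.284ms=3/2b
Σ=12b of 12 (67bpm 3/8) — PASS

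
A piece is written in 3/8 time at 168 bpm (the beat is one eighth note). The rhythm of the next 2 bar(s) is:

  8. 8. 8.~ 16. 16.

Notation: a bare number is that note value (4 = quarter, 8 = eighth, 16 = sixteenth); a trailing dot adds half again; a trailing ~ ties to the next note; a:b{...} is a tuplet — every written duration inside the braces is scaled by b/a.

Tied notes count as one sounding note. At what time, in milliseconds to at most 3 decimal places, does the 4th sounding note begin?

1. 0.0ms @ 0 + 535.714ms (3/2)
2. 535.714ms @ 3/2 + 535.714ms (3/2)
3. 1071.429ms @ 3 + 803.571ms (9/4)
4. 1875.0ms @ 21/4 + 267.857ms (3/4)

note 4 onset = 21/4b = 1875.0ms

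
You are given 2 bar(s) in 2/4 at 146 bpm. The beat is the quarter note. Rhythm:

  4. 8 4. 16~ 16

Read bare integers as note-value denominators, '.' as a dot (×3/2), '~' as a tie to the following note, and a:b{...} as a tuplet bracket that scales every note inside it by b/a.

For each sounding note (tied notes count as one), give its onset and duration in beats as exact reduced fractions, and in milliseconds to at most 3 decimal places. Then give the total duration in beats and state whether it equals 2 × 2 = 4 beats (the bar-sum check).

1) 0.0ms=0b +616.438ms=3/2b
2) 616.438ms=3/2b +205.479ms=1/2b
3) 821.918ms=2b +616.438ms=3/2b
4) 1438.356ms=7/2b +205.479ms=1/2b
Σ=4b of 4 (146bpm 2/4) — PASS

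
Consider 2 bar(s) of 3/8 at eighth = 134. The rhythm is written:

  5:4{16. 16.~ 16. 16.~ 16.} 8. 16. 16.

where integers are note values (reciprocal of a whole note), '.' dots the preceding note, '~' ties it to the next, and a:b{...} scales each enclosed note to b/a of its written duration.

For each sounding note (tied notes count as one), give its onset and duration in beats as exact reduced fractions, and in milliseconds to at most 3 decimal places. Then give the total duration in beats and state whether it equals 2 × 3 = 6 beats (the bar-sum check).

1) 0.0ms=0b +268.657ms=3/5b
2) 268.657ms=3/5b +537.313ms=6/5b
3) 805.97ms=9/5b +537.313ms=6/5b
4) 1343.284ms=3b +671.642ms=3/2b
5) 2014.925ms=9/2b +335.821ms=3/4b
6) 2350.746ms=21/4b +335.821ms=3/4b
Σ=6b of 6 (134bpm 3/8) — PASS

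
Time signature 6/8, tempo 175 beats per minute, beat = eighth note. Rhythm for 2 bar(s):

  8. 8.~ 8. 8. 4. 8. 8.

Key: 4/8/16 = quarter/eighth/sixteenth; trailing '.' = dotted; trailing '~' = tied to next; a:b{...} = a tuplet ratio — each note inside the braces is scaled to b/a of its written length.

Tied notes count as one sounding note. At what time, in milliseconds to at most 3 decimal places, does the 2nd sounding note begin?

note 2 onset = 3/2b = 514.286ms

1. 0.0ms @ 0 + 514.286ms (3/2)
2. 514.286ms @ 3/2 + 1028.571ms (3)
3. 1542.857ms @ 9/2 + 514.286ms (3/2)
4. 2057.143ms @ 6 + 1028.571ms (3)
5. 3085.714ms @ 9 + 514.286ms (3/2)
6. 3600.0ms @ 21/2 + 514.286ms (3/2)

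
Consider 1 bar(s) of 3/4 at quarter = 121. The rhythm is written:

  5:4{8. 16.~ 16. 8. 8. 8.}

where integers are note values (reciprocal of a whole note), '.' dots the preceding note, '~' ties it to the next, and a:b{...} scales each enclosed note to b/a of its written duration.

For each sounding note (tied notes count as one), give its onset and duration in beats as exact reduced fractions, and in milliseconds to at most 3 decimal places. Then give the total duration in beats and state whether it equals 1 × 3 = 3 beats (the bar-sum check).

1) 0.0ms=0b +297.521ms=3/5b
2) 297.521ms=3/5b +297.521ms=3/5b
3) 595.041ms=6/5b +297.521ms=3/5b
4) 892.562ms=9/5b +297.521ms=3/5b
5) 1190.083ms=12/5b +297.521ms=3/5b
Σ=3b of 3 (121bpm 3/4) — PASS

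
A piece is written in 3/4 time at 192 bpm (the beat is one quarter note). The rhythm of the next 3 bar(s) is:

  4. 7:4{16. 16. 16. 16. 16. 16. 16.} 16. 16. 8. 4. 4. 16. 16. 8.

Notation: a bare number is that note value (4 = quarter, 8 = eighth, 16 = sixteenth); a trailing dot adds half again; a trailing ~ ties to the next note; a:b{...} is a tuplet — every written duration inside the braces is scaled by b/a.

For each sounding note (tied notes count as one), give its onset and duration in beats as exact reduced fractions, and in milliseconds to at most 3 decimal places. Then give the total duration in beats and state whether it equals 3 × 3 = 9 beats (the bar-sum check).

1) 0.0ms=0b +468.75ms=3/2b
2) 468.75ms=3/2b +66.964ms=3/14b
3) 535.714ms=12/7b +66.964ms=3/14b
4) 602.679ms=27/14b +66.964ms=3/14b
5) 669.643ms=15/7b +66.964ms=3/14b
6) 736.607ms=33/14b +66.964ms=3/14b
7) 803.571ms=18/7b +66.964ms=3/14b
8) 870.536ms=39/14b +66.964ms=3/14b
9) 937.5ms=3b +117.188ms=3/8b
10) 1054.688ms=27/8b +117.188ms=3/8b
11) 1171.875ms=15/4b +234.375ms=3/4b
12) 1406.25ms=9/2b +468.75ms=3/2b
13) 1875.0ms=6b +468.75ms=3/2b
14) 2343.75ms=15/2b +117.188ms=3/8b
15) 2460.938ms=63/8b +117.188ms=3/8b
16) 2578.125ms=33/4b +234.375ms=3/4b
Σ=9b of 9 (192bpm 3/4) — PASS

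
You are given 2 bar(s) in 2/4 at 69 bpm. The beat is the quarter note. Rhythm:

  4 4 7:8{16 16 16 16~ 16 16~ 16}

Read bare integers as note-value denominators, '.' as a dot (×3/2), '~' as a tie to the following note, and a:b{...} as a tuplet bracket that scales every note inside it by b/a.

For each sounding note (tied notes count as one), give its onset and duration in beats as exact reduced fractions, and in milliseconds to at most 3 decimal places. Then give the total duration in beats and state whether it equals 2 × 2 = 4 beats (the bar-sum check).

1) 0.0ms=0b +869.565ms=1b
2) 869.565ms=1b +869.565ms=1b
3) 1739.13ms=2b +248.447ms=2/7b
4) 1987.578ms=16/7b +248.447ms=2/7b
5) 2236.025ms=18/7b +248.447ms=2/7b
6) 2484.472ms=20/7b +496.894ms=4/7b
7) 2981.366ms=24/7b +496.894ms=4/7b
Σ=4b of 4 (69bpm 2/4) — PASS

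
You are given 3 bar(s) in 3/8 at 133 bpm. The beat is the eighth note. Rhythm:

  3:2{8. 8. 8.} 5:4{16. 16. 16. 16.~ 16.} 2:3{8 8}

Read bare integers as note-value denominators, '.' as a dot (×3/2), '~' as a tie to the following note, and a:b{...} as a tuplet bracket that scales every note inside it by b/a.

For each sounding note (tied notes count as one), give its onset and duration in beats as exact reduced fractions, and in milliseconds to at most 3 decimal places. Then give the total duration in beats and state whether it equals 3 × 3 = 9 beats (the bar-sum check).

1) 0.0ms=0b +451.128ms=1b
2) 451.128ms=1b +451.128ms=1b
3) 902.256ms=2b +451.128ms=1b
4) 1353.383ms=3b +270.677ms=3/5b
5) 1624.06ms=18/5b +270.677ms=3/5b
6) 1894.737ms=21/5b +270.677ms=3/5b
7) 2165.414ms=24/5b +541.353ms=6/5b
8) 2706.767ms=6b +676.692ms=3/2b
9) 3383.459ms=15/2b +676.692ms=3/2b
Σ=9b of 9 (133bpm 3/8) — PASS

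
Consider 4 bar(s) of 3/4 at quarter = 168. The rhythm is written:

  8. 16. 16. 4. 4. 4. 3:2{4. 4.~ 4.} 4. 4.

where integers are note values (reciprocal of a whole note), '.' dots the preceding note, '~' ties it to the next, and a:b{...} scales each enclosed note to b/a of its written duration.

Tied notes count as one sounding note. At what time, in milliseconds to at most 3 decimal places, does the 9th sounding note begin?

1. 0.0ms @ 0 + 267.857ms (3/4)
2. 267.857ms @ 3/4 + 133.929ms (3/8)
3. 401.786ms @ 9/8 + 133.929ms (3/8)
4. 535.714ms @ 3/2 + 535.714ms (3/2)
5. 1071.429ms @ 3 + 535.714ms (3/2)
6. 1607.143ms @ 9/2 + 535.714ms (3/2)
7. 2142.857ms @ 6 + 357.143ms (1)
8. 2500.0ms @ 7 + 714.286ms (2)
9. 3214.286ms @ 9 + 535.714ms (3/2)
10. 3750.0ms @ 21/2 + 535.714ms (3/2)

note 9 onset = 9b = 3214.286ms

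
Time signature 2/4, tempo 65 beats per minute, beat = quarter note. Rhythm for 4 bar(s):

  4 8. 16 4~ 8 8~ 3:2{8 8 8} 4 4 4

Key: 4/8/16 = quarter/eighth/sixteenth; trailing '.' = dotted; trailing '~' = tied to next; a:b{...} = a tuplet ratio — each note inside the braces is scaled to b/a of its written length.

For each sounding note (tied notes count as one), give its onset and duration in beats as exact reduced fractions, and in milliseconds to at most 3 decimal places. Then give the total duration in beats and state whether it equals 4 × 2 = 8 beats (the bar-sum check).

1) 0.0ms=0b +923.077ms=1b
2) 923.077ms=1b +692.308ms=3/4b
3) 1615.385ms=7/4b +230.769ms=1/4b
4) 1846.154ms=2b +1384.615ms=3/2b
5) 3230.769ms=7/2b +769.231ms=5/6b
6) 4000.0ms=13/3b +307.692ms=1/3b
7) 4307.692ms=14/3b +307.692ms=1/3b
8) 4615.385ms=5b +923.077ms=1b
9) 5538.462ms=6b +923.077ms=1b
10) 6461.538ms=7b +923.077ms=1b
Σ=8b of 8 (65bpm 2/4) — PASS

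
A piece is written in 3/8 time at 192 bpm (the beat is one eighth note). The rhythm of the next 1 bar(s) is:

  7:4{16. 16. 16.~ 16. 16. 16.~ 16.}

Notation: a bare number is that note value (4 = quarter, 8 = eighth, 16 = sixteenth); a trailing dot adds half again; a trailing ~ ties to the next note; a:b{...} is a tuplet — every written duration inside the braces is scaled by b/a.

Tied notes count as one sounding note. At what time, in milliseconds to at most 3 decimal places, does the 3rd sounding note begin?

1. 0.0ms @ 0 + 133.929ms (3/7)
2. 133.929ms @ 3/7 + 133.929ms (3/7)
3. 267.857ms @ 6/7 + 267.857ms (6/7)
4. 535.714ms @ 12/7 + 133.929ms (3/7)
5. 669.643ms @ 15/7 + 267.857ms (6/7)

note 3 onset = 6/7b = 267.857ms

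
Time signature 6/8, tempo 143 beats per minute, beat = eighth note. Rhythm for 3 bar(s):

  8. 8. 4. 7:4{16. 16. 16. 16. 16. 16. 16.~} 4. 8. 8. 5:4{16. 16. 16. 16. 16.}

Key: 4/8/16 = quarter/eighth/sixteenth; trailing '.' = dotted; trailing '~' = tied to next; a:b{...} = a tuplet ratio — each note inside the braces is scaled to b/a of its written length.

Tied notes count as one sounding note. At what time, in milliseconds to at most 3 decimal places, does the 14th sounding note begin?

note 14 onset = 78/5b = 6545.455ms

1. 0.0ms @ 0 + 629.371ms (3/2)
2. 629.371ms @ 3/2 + 629.371ms (3/2)
3. 1258.741ms @ 3 + 1258.741ms (3)
4. 2517.483ms @ 6 + 179.82ms (3/7)
5. 2697.303ms @ 45/7 + 179.82ms (3/7)
6. 2877.123ms @ 48/7 + 179.82ms (3/7)
7. 3056.943ms @ 51/7 + 179.82ms (3/7)
8. 3236.763ms @ 54/7 + 179.82ms (3/7)
9. 3416.583ms @ 57/7 + 179.82ms (3/7)
10. 3596.404ms @ 60/7 + 1438.561ms (24/7)
11. 5034.965ms @ 12 + 629.371ms (3/2)
12. 5664.336ms @ 27/2 + 629.371ms (3/2)
13. 6293.706ms @ 15 + 251.748ms (3/5)
14. 6545.455ms @ 78/5 + 251.748ms (3/5)
15. 6797.203ms @ 81/5 + 251.748ms (3/5)
16. 7048.951ms @ 84/5 + 251.748ms (3/5)
17. 7300.699ms @ 87/5 + 251.748ms (3/5)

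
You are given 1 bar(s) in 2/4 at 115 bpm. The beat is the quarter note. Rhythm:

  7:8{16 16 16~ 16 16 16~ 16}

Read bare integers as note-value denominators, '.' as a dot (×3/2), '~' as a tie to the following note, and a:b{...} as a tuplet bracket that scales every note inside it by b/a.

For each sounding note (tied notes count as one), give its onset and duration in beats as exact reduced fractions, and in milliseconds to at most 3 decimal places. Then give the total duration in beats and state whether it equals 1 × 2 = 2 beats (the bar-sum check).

1) 0.0ms=0b +149.068ms=2/7b
2) 149.068ms=2/7b +149.068ms=2/7b
3) 298.137ms=4/7b +298.137ms=4/7b
4) 596.273ms=8/7b +149.068ms=2/7b
5) 745.342ms=10/7b +298.137ms=4/7b
Σ=2b of 2 (115bpm 2/4) — PASS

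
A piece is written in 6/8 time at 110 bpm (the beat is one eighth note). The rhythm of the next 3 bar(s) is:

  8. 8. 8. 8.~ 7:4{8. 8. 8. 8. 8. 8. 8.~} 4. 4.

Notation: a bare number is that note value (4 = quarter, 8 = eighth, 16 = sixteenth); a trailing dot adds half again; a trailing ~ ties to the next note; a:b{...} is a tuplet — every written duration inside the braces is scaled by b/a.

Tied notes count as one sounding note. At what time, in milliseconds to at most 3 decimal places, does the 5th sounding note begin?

note 5 onset = 48/7b = 3740.26ms

1. 0.0ms @ 0 + 818.182ms (3/2)
2. 818.182ms @ 3/2 + 818.182ms (3/2)
3. 1636.364ms @ 3 + 818.182ms (3/2)
4. 2454.545ms @ 9/2 + 1285.714ms (33/14)
5. 3740.26ms @ 48/7 + 467.532ms (6/7)
6. 4207.792ms @ 54/7 + 467.532ms (6/7)
7. 4675.325ms @ 60/7 + 467.532ms (6/7)
8. 5142.857ms @ 66/7 + 467.532ms (6/7)
9. 5610.39ms @ 72/7 + 467.532ms (6/7)
10. 6077.922ms @ 78/7 + 2103.896ms (27/7)
11. 8181.818ms @ 15 + 1636.364ms (3)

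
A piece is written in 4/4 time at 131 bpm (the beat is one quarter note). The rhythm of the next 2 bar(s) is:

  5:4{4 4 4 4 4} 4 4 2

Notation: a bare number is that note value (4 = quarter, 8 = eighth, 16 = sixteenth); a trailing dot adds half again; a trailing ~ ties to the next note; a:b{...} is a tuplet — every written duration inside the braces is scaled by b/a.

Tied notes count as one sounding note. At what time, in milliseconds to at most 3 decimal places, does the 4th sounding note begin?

1. 0.0ms @ 0 + 366.412ms (4/5)
2. 366.412ms @ 4/5 + 366.412ms (4/5)
3. 732.824ms @ 8/5 + 366.412ms (4/5)
4. 1099.237ms @ 12/5 + 366.412ms (4/5)
5. 1465.649ms @ 16/5 + 366.412ms (4/5)
6. 1832.061ms @ 4 + 458.015ms (1)
7. 2290.076ms @ 5 + 458.015ms (1)
8. 2748.092ms @ 6 + 916.031ms (2)

note 4 onset = 12/5b = 1099.237ms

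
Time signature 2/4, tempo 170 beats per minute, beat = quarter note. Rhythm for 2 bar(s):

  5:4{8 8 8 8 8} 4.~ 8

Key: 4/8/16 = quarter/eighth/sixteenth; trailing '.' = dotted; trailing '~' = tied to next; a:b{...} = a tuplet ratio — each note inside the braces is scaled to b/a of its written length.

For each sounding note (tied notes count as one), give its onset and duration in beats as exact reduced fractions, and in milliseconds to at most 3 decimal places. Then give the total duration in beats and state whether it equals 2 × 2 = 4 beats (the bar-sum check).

1) 0.0ms=0b +141.176ms=2/5b
2) 141.176ms=2/5b +141.176ms=2/5b
3) 282.353ms=4/5b +141.176ms=2/5b
4) 423.529ms=6/5b +141.176ms=2/5b
5) 564.706ms=8/5b +141.176ms=2/5b
6) 705.882ms=2b +705.882ms=2b
Σ=4b of 4 (170bpm 2/4) — PASS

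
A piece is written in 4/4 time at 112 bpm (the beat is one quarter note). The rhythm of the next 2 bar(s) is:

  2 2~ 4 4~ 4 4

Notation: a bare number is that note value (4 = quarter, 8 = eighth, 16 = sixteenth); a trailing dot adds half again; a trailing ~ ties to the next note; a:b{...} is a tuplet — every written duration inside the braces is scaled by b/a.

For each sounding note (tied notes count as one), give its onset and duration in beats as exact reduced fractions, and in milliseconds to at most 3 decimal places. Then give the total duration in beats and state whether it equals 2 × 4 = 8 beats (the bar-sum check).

1) 0.0ms=0b +1071.429ms=2b
2) 1071.429ms=2b +1607.143ms=3b
3) 2678.571ms=5b +1071.429ms=2b
4) 3750.0ms=7b +535.714ms=1b
Σ=8b of 8 (112bpm 4/4) — PASS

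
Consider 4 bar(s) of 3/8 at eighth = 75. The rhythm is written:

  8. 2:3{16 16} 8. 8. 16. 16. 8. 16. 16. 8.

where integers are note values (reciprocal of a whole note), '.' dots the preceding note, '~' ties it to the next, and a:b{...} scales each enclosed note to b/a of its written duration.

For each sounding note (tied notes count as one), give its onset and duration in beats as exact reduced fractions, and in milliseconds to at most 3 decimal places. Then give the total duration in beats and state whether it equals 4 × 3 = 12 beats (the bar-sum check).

1) 0.0ms=0b +1200.0ms=3/2b
2) 1200.0ms=3/2b +600.0ms=3/4b
3) 1800.0ms=9/4b +600.0ms=3/4b
4) 2400.0ms=3b +1200.0ms=3/2b
5) 3600.0ms=9/2b +1200.0ms=3/2b
6) 4800.0ms=6b +600.0ms=3/4b
7) 5400.0ms=27/4b +600.0ms=3/4b
8) 6000.0ms=15/2b +1200.0ms=3/2b
9) 7200.0ms=9b +600.0ms=3/4b
10) 7800.0ms=39/4b +600.0ms=3/4b
11) 8400.0ms=21/2b +1200.0ms=3/2b
Σ=12b of 12 (75bpm 3/8) — PASS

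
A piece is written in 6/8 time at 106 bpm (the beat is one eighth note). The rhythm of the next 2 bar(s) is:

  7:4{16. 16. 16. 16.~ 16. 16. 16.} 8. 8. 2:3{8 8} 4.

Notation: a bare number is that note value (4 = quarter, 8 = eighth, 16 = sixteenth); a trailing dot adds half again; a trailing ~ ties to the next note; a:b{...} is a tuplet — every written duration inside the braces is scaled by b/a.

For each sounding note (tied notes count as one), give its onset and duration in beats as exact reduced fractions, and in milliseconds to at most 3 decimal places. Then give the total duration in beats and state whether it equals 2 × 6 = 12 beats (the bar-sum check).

1) 0.0ms=0b +242.588ms=3/7b
2) 242.588ms=3/7b +242.588ms=3/7b
3) 485.175ms=6/7b +242.588ms=3/7b
4) 727.763ms=9/7b +485.175ms=6/7b
5) 1212.938ms=15/7b +242.588ms=3/7b
6) 1455.526ms=18/7b +242.588ms=3/7b
7) 1698.113ms=3b +849.057ms=3/2b
8) 2547.17ms=9/2b +849.057ms=3/2b
9) 3396.226ms=6b +849.057ms=3/2b
10) 4245.283ms=15/2b +849.057ms=3/2b
11) 5094.34ms=9b +1698.113ms=3b
Σ=12b of 12 (106bpm 6/8) — PASS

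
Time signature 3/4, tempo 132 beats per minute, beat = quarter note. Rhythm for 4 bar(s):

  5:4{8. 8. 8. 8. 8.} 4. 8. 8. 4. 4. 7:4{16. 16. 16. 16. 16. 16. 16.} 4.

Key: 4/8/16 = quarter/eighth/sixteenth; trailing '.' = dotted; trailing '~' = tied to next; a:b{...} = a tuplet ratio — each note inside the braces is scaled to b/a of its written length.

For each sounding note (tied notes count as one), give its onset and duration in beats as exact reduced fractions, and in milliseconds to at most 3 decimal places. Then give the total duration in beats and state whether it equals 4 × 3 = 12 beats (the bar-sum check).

1) 0.0ms=0b +272.727ms=3/5b
2) 272.727ms=3/5b +272.727ms=3/5b
3) 545.455ms=6/5b +272.727ms=3/5b
4) 818.182ms=9/5b +272.727ms=3/5b
5) 1090.909ms=12/5b +272.727ms=3/5b
6) 1363.636ms=3b +681.818ms=3/2b
7) 2045.455ms=9/2b +340.909ms=3/4b
8) 2386.364ms=21/4b +340.909ms=3/4b
9) 2727.273ms=6b +681.818ms=3/2b
10) 3409.091ms=15/2b +681.818ms=3/2b
11) 4090.909ms=9b +97.403ms=3/14b
12) 4188.312ms=129/14b +97.403ms=3/14b
13) 4285.714ms=66/7b +97.403ms=3/14b
14) 4383.117ms=135/14b +97.403ms=3/14b
15) 4480.519ms=69/7b +97.403ms=3/14b
16) 4577.922ms=141/14b +97.403ms=3/14b
17) 4675.325ms=72/7b +97.403ms=3/14b
18) 4772.727ms=21/2b +681.818ms=3/2b
Σ=12b of 12 (132bpm 3/4) — PASS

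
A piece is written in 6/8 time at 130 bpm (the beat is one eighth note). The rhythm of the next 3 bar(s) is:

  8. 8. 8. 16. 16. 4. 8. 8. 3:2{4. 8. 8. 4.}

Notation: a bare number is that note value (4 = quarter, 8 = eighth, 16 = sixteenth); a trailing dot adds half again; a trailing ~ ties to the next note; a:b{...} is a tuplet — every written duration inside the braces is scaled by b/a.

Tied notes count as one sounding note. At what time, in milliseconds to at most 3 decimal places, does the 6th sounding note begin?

1. 0.0ms @ 0 + 692.308ms (3/2)
2. 692.308ms @ 3/2 + 692.308ms (3/2)
3. 1384.615ms @ 3 + 692.308ms (3/2)
4. 2076.923ms @ 9/2 + 346.154ms (3/4)
5. 2423.077ms @ 21/4 + 346.154ms (3/4)
6. 2769.231ms @ 6 + 1384.615ms (3)
7. 4153.846ms @ 9 + 692.308ms (3/2)
8. 4846.154ms @ 21/2 + 692.308ms (3/2)
9. 5538.462ms @ 12 + 923.077ms (2)
10. 6461.538ms @ 14 + 461.538ms (1)
11. 6923.077ms @ 15 + 461.538ms (1)
12. 7384.615ms @ 16 + 923.077ms (2)

note 6 onset = 6b = 2769.231ms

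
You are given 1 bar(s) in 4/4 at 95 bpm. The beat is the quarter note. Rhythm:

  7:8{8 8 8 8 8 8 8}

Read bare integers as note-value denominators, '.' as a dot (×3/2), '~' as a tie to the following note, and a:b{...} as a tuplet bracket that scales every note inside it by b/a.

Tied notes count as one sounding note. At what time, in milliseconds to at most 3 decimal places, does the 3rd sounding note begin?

1. 0.0ms @ 0 + 360.902ms (4/7)
2. 360.902ms @ 4/7 + 360.902ms (4/7)
3. 721.805ms @ 8/7 + 360.902ms (4/7)
4. 1082.707ms @ 12/7 + 360.902ms (4/7)
5. 1443.609ms @ 16/7 + 360.902ms (4/7)
6. 1804.511ms @ 20/7 + 360.902ms (4/7)
7. 2165.414ms @ 24/7 + 360.902ms (4/7)

note 3 onset = 8/7b = 721.805ms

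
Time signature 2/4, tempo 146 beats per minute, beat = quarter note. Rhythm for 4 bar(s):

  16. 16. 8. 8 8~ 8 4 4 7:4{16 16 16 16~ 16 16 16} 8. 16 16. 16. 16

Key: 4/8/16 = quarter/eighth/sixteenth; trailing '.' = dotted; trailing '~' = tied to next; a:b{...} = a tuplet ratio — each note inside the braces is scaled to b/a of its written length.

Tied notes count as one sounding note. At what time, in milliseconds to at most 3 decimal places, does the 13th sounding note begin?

note 13 onset = 41/7b = 2407.045ms

1. 0.0ms @ 0 + 154.11ms (3/8)
2. 154.11ms @ 3/8 + 154.11ms (3/8)
3. 308.219ms @ 3/4 + 308.219ms (3/4)
4. 616.438ms @ 3/2 + 205.479ms (1/2)
5. 821.918ms @ 2 + 410.959ms (1)
6. 1232.877ms @ 3 + 410.959ms (1)
7. 1643.836ms @ 4 + 410.959ms (1)
8. 2054.795ms @ 5 + 58.708ms (1/7)
9. 2113.503ms @ 36/7 + 58.708ms (1/7)
10. 2172.211ms @ 37/7 + 58.708ms (1/7)
11. 2230.92ms @ 38/7 + 117.417ms (2/7)
12. 2348.337ms @ 40/7 + 58.708ms (1/7)
13. 2407.045ms @ 41/7 + 58.708ms (1/7)
14. 2465.753ms @ 6 + 308.219ms (3/4)
15. 2773.973ms @ 27/4 + 102.74ms (1/4)
16. 2876.712ms @ 7 + 154.11ms (3/8)
17. 3030.822ms @ 59/8 + 154.11ms (3/8)
18. 3184.932ms @ 31/4 + 102.74ms (1/4)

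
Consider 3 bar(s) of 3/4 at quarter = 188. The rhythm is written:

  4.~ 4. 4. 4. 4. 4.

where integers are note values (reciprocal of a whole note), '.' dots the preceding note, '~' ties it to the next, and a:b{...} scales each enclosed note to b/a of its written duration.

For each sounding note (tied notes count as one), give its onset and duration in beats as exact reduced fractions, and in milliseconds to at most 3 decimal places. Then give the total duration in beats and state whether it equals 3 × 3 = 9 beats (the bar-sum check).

1) 0.0ms=0b +957.447ms=3b
2) 957.447ms=3b +478.723ms=3/2b
3) 1436.17ms=9/2b +478.723ms=3/2b
4) 1914.894ms=6b +478.723ms=3/2b
5) 2393.617ms=15/2b +478.723ms=3/2b
Σ=9b of 9 (188bpm 3/4) — PASS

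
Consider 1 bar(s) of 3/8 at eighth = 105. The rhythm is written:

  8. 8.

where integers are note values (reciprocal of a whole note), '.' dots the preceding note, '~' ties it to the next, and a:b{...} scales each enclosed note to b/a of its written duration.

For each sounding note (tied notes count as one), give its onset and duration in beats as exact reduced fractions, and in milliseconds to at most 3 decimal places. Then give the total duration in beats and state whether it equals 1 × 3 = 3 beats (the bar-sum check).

1) 0.0ms=0b +857.143ms=3/2b
2) 857.143ms=3/2b +857.143ms=3/2b
Σ=3b of 3 (105bpm 3/8) — PASS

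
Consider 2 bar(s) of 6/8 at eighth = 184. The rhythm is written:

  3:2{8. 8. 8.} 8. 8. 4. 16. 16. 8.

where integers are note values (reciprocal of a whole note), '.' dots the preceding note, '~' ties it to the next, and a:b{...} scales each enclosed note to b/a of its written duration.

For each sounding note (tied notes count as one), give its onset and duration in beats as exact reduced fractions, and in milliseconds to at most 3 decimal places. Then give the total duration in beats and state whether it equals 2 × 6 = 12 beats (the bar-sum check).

1) 0.0ms=0b +326.087ms=1b
2) 326.087ms=1b +326.087ms=1b
3) 652.174ms=2b +326.087ms=1b
4) 978.261ms=3b +489.13ms=3/2b
5) 1467.391ms=9/2b +489.13ms=3/2b
6) 1956.522ms=6b +978.261ms=3b
7) 2934.783ms=9b +244.565ms=3/4b
8) 3179.348ms=39/4b +244.565ms=3/4b
9) 3423.913ms=21/2b +489.13ms=3/2b
Σ=12b of 12 (184bpm 6/8) — PASS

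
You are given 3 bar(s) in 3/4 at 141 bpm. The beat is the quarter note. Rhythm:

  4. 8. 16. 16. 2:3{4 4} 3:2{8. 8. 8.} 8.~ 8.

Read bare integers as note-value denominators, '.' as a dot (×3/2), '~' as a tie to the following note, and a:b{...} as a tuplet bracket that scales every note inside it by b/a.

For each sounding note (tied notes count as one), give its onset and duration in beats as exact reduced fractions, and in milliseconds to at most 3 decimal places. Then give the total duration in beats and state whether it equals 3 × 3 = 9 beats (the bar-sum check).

1) 0.0ms=0b +638.298ms=3/2b
2) 638.298ms=3/2b +319.149ms=3/4b
3) 957.447ms=9/4b +159.574ms=3/8b
4) 1117.021ms=21/8b +159.574ms=3/8b
5) 1276.596ms=3b +638.298ms=3/2b
6) 1914.894ms=9/2b +638.298ms=3/2b
7) 2553.191ms=6b +212.766ms=1/2b
8) 2765.957ms=13/2b +212.766ms=1/2b
9) 2978.723ms=7b +212.766ms=1/2b
10) 3191.489ms=15/2b +638.298ms=3/2b
Σ=9b of 9 (141bpm 3/4) — PASS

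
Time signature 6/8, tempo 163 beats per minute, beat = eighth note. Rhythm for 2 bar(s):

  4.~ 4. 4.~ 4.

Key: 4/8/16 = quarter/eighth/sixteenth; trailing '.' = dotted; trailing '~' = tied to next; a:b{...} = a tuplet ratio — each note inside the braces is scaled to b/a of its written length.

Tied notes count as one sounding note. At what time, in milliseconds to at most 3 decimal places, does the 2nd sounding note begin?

1. 0.0ms @ 0 + 2208.589ms (6)
2. 2208.589ms @ 6 + 2208.589ms (6)

note 2 onset = 6b = 2208.589ms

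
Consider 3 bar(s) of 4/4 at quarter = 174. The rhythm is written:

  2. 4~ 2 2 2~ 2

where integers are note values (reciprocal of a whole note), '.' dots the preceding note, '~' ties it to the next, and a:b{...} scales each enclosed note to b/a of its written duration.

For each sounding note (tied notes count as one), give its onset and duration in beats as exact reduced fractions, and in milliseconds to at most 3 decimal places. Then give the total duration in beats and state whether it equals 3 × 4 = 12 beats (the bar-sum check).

1) 0.0ms=0b +1034.483ms=3b
2) 1034.483ms=3b +1034.483ms=3b
3) 2068.966ms=6b +689.655ms=2b
4) 2758.621ms=8b +1379.31ms=4b
Σ=12b of 12 (174bpm 4/4) — PASS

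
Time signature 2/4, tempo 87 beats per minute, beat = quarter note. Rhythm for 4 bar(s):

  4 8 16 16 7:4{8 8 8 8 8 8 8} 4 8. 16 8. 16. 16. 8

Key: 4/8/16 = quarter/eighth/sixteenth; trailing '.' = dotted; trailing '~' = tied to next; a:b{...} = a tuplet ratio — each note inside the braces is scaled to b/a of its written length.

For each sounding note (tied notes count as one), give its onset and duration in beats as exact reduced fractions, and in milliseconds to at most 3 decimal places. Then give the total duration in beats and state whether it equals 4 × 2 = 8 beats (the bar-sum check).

1) 0.0ms=0b +689.655ms=1b
2) 689.655ms=1b +344.828ms=1/2b
3) 1034.483ms=3/2b +172.414ms=1/4b
4) 1206.897ms=7/4b +172.414ms=1/4b
5) 1379.31ms=2b +197.044ms=2/7b
6) 1576.355ms=16/7b +197.044ms=2/7b
7) 1773.399ms=18/7b +197.044ms=2/7b
8) 1970.443ms=20/7b +197.044ms=2/7b
9) 2167.488ms=22/7b +197.044ms=2/7b
10) 2364.532ms=24/7b +197.044ms=2/7b
11) 2561.576ms=26/7b +197.044ms=2/7b
12) 2758.621ms=4b +689.655ms=1b
13) 3448.276ms=5b +517.241ms=3/4b
14) 3965.517ms=23/4b +172.414ms=1/4b
15) 4137.931ms=6b +517.241ms=3/4b
16) 4655.172ms=27/4b +258.621ms=3/8b
17) 4913.793ms=57/8b +258.621ms=3/8b
18) 5172.414ms=15/2b +344.828ms=1/2b
Σ=8b of 8 (87bpm 2/4) — PASS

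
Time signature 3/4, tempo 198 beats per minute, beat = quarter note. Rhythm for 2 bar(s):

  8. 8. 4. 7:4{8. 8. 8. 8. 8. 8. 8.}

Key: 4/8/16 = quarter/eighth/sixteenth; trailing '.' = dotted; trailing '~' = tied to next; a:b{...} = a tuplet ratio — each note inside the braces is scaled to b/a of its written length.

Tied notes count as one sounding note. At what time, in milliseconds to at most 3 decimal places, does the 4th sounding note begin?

1. 0.0ms @ 0 + 227.273ms (3/4)
2. 227.273ms @ 3/4 + 227.273ms (3/4)
3. 454.545ms @ 3/2 + 454.545ms (3/2)
4. 909.091ms @ 3 + 129.87ms (3/7)
5. 1038.961ms @ 24/7 + 129.87ms (3/7)
6. 1168.831ms @ 27/7 + 129.87ms (3/7)
7. 1298.701ms @ 30/7 + 129.87ms (3/7)
8. 1428.571ms @ 33/7 + 129.87ms (3/7)
9. 1558.442ms @ 36/7 + 129.87ms (3/7)
10. 1688.312ms @ 39/7 + 129.87ms (3/7)

note 4 onset = 3b = 909.091ms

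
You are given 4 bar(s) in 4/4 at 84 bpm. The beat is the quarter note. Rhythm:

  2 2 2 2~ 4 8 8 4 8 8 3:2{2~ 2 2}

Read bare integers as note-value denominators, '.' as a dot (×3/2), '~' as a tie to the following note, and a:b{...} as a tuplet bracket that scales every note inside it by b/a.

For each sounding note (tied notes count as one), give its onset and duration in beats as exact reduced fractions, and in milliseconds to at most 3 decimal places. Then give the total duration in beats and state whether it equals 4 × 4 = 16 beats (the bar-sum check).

1) 0.0ms=0b +1428.571ms=2b
2) 1428.571ms=2b +1428.571ms=2b
3) 2857.143ms=4b +1428.571ms=2b
4) 4285.714ms=6b +2142.857ms=3b
5) 6428.571ms=9b +357.143ms=1/2b
6) 6785.714ms=19/2b +357.143ms=1/2b
7) 7142.857ms=10b +714.286ms=1b
8) 7857.143ms=11b +357.143ms=1/2b
9) 8214.286ms=23/2b +357.143ms=1/2b
10) 8571.429ms=12b +1904.762ms=8/3b
11) 10476.19ms=44/3b +952.381ms=4/3b
Σ=16b of 16 (84bpm 4/4) — PASS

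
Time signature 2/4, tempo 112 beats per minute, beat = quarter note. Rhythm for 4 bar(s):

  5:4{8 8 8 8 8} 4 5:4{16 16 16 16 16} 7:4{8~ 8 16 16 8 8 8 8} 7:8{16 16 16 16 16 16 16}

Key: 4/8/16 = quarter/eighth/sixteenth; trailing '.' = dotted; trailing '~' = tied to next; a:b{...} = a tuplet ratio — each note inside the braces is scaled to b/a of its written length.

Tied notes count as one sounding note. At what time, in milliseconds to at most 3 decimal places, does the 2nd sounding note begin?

note 2 onset = 2/5b = 214.286ms

1. 0.0ms @ 0 + 214.286ms (2/5)
2. 214.286ms @ 2/5 + 214.286ms (2/5)
3. 428.571ms @ 4/5 + 214.286ms (2/5)
4. 642.857ms @ 6/5 + 214.286ms (2/5)
5. 857.143ms @ 8/5 + 214.286ms (2/5)
6. 1071.429ms @ 2 + 535.714ms (1)
7. 1607.143ms @ 3 + 107.143ms (1/5)
8. 1714.286ms @ 16/5 + 107.143ms (1/5)
9. 1821.429ms @ 17/5 + 107.143ms (1/5)
10. 1928.571ms @ 18/5 + 107.143ms (1/5)
11. 2035.714ms @ 19/5 + 107.143ms (1/5)
12. 2142.857ms @ 4 + 306.122ms (4/7)
13. 2448.98ms @ 32/7 + 76.531ms (1/7)
14. 2525.51ms @ 33/7 + 76.531ms (1/7)
15. 2602.041ms @ 34/7 + 153.061ms (2/7)
16. 2755.102ms @ 36/7 + 153.061ms (2/7)
17. 2908.163ms @ 38/7 + 153.061ms (2/7)
18. 3061.224ms @ 40/7 + 153.061ms (2/7)
19. 3214.286ms @ 6 + 153.061ms (2/7)
20. 3367.347ms @ 44/7 + 153.061ms (2/7)
21. 3520.408ms @ 46/7 + 153.061ms (2/7)
22. 3673.469ms @ 48/7 + 153.061ms (2/7)
23. 3826.531ms @ 50/7 + 153.061ms (2/7)
24. 3979.592ms @ 52/7 + 153.061ms (2/7)
25. 4132.653ms @ 54/7 + 153.061ms (2/7)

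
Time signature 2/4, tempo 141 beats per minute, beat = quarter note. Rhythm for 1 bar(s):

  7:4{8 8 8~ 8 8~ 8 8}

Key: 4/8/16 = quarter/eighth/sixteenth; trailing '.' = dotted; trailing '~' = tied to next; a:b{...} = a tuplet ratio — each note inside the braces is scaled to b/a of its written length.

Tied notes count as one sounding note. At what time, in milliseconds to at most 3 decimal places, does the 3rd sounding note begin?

1. 0.0ms @ 0 + 121.581ms (2/7)
2. 121.581ms @ 2/7 + 121.581ms (2/7)
3. 243.161ms @ 4/7 + 243.161ms (4/7)
4. 486.322ms @ 8/7 + 243.161ms (4/7)
5. 729.483ms @ 12/7 + 121.581ms (2/7)

note 3 onset = 4/7b = 243.161ms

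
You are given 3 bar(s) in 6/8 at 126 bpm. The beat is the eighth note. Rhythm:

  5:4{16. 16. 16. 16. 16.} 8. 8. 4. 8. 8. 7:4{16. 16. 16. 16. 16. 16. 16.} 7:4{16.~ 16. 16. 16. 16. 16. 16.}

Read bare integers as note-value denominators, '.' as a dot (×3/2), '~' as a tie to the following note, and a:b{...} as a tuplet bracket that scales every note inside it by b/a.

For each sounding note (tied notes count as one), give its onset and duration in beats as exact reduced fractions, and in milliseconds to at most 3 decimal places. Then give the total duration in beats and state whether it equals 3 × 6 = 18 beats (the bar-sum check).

1) 0.0ms=0b +285.714ms=3/5b
2) 285.714ms=3/5b +285.714ms=3/5b
3) 571.429ms=6/5b +285.714ms=3/5b
4) 857.143ms=9/5b +285.714ms=3/5b
5) 1142.857ms=12/5b +285.714ms=3/5b
6) 1428.571ms=3b +714.286ms=3/2b
7) 2142.857ms=9/2b +714.286ms=3/2b
8) 2857.143ms=6b +1428.571ms=3b
9) 4285.714ms=9b +714.286ms=3/2b
10) 5000.0ms=21/2b +714.286ms=3/2b
11) 5714.286ms=12b +204.082ms=3/7b
12) 5918.367ms=87/7b +204.082ms=3/7b
13) 6122.449ms=90/7b +204.082ms=3/7b
14) 6326.531ms=93/7b +204.082ms=3/7b
15) 6530.612ms=96/7b +204.082ms=3/7b
16) 6734.694ms=99/7b +204.082ms=3/7b
17) 6938.776ms=102/7b +204.082ms=3/7b
18) 7142.857ms=15b +408.163ms=6/7b
19) 7551.02ms=111/7b +204.082ms=3/7b
20) 7755.102ms=114/7b +204.082ms=3/7b
21) 7959.184ms=117/7b +204.082ms=3/7b
22) 8163.265ms=120/7b +204.082ms=3/7b
23) 8367.347ms=123/7b +204.082ms=3/7b
Σ=18b of 18 (126bpm 6/8) — PASS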